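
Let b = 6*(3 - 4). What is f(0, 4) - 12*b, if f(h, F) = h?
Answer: 72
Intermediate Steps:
b = -6 (b = 6*(-1) = -6)
f(0, 4) - 12*b = 0 - 12*(-6) = 0 + 72 = 72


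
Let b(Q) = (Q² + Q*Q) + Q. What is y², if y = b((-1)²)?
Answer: 9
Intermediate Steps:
b(Q) = Q + 2*Q² (b(Q) = (Q² + Q²) + Q = 2*Q² + Q = Q + 2*Q²)
y = 3 (y = (-1)²*(1 + 2*(-1)²) = 1*(1 + 2*1) = 1*(1 + 2) = 1*3 = 3)
y² = 3² = 9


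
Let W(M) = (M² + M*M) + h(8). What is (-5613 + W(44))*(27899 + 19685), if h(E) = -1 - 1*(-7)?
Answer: -82558240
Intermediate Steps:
h(E) = 6 (h(E) = -1 + 7 = 6)
W(M) = 6 + 2*M² (W(M) = (M² + M*M) + 6 = (M² + M²) + 6 = 2*M² + 6 = 6 + 2*M²)
(-5613 + W(44))*(27899 + 19685) = (-5613 + (6 + 2*44²))*(27899 + 19685) = (-5613 + (6 + 2*1936))*47584 = (-5613 + (6 + 3872))*47584 = (-5613 + 3878)*47584 = -1735*47584 = -82558240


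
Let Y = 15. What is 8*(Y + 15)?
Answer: 240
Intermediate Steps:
8*(Y + 15) = 8*(15 + 15) = 8*30 = 240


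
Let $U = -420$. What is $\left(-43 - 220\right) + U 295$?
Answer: $-124163$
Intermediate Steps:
$\left(-43 - 220\right) + U 295 = \left(-43 - 220\right) - 123900 = -263 - 123900 = -124163$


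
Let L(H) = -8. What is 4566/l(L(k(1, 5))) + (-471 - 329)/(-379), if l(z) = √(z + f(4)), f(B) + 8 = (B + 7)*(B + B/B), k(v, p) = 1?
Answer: 800/379 + 1522*√39/13 ≈ 733.26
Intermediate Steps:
f(B) = -8 + (1 + B)*(7 + B) (f(B) = -8 + (B + 7)*(B + B/B) = -8 + (7 + B)*(B + 1) = -8 + (7 + B)*(1 + B) = -8 + (1 + B)*(7 + B))
l(z) = √(47 + z) (l(z) = √(z + (-1 + 4² + 8*4)) = √(z + (-1 + 16 + 32)) = √(z + 47) = √(47 + z))
4566/l(L(k(1, 5))) + (-471 - 329)/(-379) = 4566/(√(47 - 8)) + (-471 - 329)/(-379) = 4566/(√39) - 800*(-1/379) = 4566*(√39/39) + 800/379 = 1522*√39/13 + 800/379 = 800/379 + 1522*√39/13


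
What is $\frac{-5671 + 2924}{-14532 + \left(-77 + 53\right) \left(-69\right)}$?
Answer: $\frac{2747}{12876} \approx 0.21334$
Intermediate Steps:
$\frac{-5671 + 2924}{-14532 + \left(-77 + 53\right) \left(-69\right)} = - \frac{2747}{-14532 - -1656} = - \frac{2747}{-14532 + 1656} = - \frac{2747}{-12876} = \left(-2747\right) \left(- \frac{1}{12876}\right) = \frac{2747}{12876}$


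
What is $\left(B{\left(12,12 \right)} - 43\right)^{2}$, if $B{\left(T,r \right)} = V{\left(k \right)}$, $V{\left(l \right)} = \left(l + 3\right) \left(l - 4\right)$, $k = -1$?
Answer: $2809$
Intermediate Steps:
$V{\left(l \right)} = \left(-4 + l\right) \left(3 + l\right)$ ($V{\left(l \right)} = \left(3 + l\right) \left(-4 + l\right) = \left(-4 + l\right) \left(3 + l\right)$)
$B{\left(T,r \right)} = -10$ ($B{\left(T,r \right)} = -12 + \left(-1\right)^{2} - -1 = -12 + 1 + 1 = -10$)
$\left(B{\left(12,12 \right)} - 43\right)^{2} = \left(-10 - 43\right)^{2} = \left(-53\right)^{2} = 2809$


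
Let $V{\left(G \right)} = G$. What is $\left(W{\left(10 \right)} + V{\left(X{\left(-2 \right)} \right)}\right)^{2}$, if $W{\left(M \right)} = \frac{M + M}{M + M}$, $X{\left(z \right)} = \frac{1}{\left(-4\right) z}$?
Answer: $\frac{81}{64} \approx 1.2656$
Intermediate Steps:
$X{\left(z \right)} = - \frac{1}{4 z}$
$W{\left(M \right)} = 1$ ($W{\left(M \right)} = \frac{2 M}{2 M} = 2 M \frac{1}{2 M} = 1$)
$\left(W{\left(10 \right)} + V{\left(X{\left(-2 \right)} \right)}\right)^{2} = \left(1 - \frac{1}{4 \left(-2\right)}\right)^{2} = \left(1 - - \frac{1}{8}\right)^{2} = \left(1 + \frac{1}{8}\right)^{2} = \left(\frac{9}{8}\right)^{2} = \frac{81}{64}$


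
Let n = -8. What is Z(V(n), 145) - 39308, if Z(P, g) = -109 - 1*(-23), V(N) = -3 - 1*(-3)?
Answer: -39394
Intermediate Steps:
V(N) = 0 (V(N) = -3 + 3 = 0)
Z(P, g) = -86 (Z(P, g) = -109 + 23 = -86)
Z(V(n), 145) - 39308 = -86 - 39308 = -39394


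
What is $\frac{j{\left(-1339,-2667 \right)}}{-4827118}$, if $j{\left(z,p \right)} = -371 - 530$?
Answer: $\frac{901}{4827118} \approx 0.00018665$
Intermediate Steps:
$j{\left(z,p \right)} = -901$
$\frac{j{\left(-1339,-2667 \right)}}{-4827118} = - \frac{901}{-4827118} = \left(-901\right) \left(- \frac{1}{4827118}\right) = \frac{901}{4827118}$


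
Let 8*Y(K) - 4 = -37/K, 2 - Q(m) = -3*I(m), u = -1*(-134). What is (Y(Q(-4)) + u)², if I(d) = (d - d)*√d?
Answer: 4473225/256 ≈ 17474.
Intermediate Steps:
u = 134
I(d) = 0 (I(d) = 0*√d = 0)
Q(m) = 2 (Q(m) = 2 - (-3)*0 = 2 - 1*0 = 2 + 0 = 2)
Y(K) = ½ - 37/(8*K) (Y(K) = ½ + (-37/K)/8 = ½ - 37/(8*K))
(Y(Q(-4)) + u)² = ((⅛)*(-37 + 4*2)/2 + 134)² = ((⅛)*(½)*(-37 + 8) + 134)² = ((⅛)*(½)*(-29) + 134)² = (-29/16 + 134)² = (2115/16)² = 4473225/256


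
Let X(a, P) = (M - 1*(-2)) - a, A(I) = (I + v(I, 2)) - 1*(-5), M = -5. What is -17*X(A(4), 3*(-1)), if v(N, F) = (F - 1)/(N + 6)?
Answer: 2057/10 ≈ 205.70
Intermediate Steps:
v(N, F) = (-1 + F)/(6 + N)
A(I) = 5 + I + 1/(6 + I) (A(I) = (I + (-1 + 2)/(6 + I)) - 1*(-5) = (I + 1/(6 + I)) + 5 = 5 + I + 1/(6 + I))
X(a, P) = -3 - a (X(a, P) = (-5 - 1*(-2)) - a = (-5 + 2) - a = -3 - a)
-17*X(A(4), 3*(-1)) = -17*(-3 - (1 + (5 + 4)*(6 + 4))/(6 + 4)) = -17*(-3 - (1 + 9*10)/10) = -17*(-3 - (1 + 90)/10) = -17*(-3 - 91/10) = -17*(-121/10) = 2057/10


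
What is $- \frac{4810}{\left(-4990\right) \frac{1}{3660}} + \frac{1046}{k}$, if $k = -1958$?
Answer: $\frac{1723229363}{488521} \approx 3527.4$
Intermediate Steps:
$- \frac{4810}{\left(-4990\right) \frac{1}{3660}} + \frac{1046}{k} = - \frac{4810}{\left(-4990\right) \frac{1}{3660}} + \frac{1046}{-1958} = - \frac{4810}{\left(-4990\right) \frac{1}{3660}} + 1046 \left(- \frac{1}{1958}\right) = - \frac{4810}{- \frac{499}{366}} - \frac{523}{979} = \left(-4810\right) \left(- \frac{366}{499}\right) - \frac{523}{979} = \frac{1760460}{499} - \frac{523}{979} = \frac{1723229363}{488521}$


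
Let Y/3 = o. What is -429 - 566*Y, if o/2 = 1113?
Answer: -3780177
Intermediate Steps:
o = 2226 (o = 2*1113 = 2226)
Y = 6678 (Y = 3*2226 = 6678)
-429 - 566*Y = -429 - 566*6678 = -429 - 3779748 = -3780177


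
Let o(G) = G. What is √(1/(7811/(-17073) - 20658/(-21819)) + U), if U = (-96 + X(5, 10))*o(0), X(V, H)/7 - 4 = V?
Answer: 3*√684272081059/1735865 ≈ 1.4296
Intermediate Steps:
X(V, H) = 28 + 7*V
U = 0 (U = (-96 + (28 + 7*5))*0 = (-96 + (28 + 35))*0 = (-96 + 63)*0 = -33*0 = 0)
√(1/(7811/(-17073) - 20658/(-21819)) + U) = √(1/(7811/(-17073) - 20658/(-21819)) + 0) = √(1/(7811*(-1/17073) - 20658*(-1/21819)) + 0) = √(1/(-7811/17073 + 6886/7273) + 0) = √(1/(8679325/17738847) + 0) = √(17738847/8679325 + 0) = √(17738847/8679325) = 3*√684272081059/1735865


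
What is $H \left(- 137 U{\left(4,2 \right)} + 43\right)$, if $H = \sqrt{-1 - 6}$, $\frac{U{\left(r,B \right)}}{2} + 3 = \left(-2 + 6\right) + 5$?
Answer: $- 1601 i \sqrt{7} \approx - 4235.8 i$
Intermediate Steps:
$U{\left(r,B \right)} = 12$ ($U{\left(r,B \right)} = -6 + 2 \left(\left(-2 + 6\right) + 5\right) = -6 + 2 \left(4 + 5\right) = -6 + 2 \cdot 9 = -6 + 18 = 12$)
$H = i \sqrt{7}$ ($H = \sqrt{-7} = i \sqrt{7} \approx 2.6458 i$)
$H \left(- 137 U{\left(4,2 \right)} + 43\right) = i \sqrt{7} \left(\left(-137\right) 12 + 43\right) = i \sqrt{7} \left(-1644 + 43\right) = i \sqrt{7} \left(-1601\right) = - 1601 i \sqrt{7}$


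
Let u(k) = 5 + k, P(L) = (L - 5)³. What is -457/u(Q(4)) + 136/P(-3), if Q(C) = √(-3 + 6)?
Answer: -73307/704 + 457*√3/22 ≈ -68.150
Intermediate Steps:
P(L) = (-5 + L)³
Q(C) = √3
-457/u(Q(4)) + 136/P(-3) = -457/(5 + √3) + 136/((-5 - 3)³) = -457/(5 + √3) + 136/((-8)³) = -457/(5 + √3) + 136/(-512) = -457/(5 + √3) + 136*(-1/512) = -457/(5 + √3) - 17/64 = -17/64 - 457/(5 + √3)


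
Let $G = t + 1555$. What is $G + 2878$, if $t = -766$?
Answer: $3667$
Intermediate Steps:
$G = 789$ ($G = -766 + 1555 = 789$)
$G + 2878 = 789 + 2878 = 3667$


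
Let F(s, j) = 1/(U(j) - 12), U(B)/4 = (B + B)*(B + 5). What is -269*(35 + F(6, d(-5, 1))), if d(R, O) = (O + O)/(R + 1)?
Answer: -282181/30 ≈ -9406.0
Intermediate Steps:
U(B) = 8*B*(5 + B) (U(B) = 4*((B + B)*(B + 5)) = 4*((2*B)*(5 + B)) = 4*(2*B*(5 + B)) = 8*B*(5 + B))
d(R, O) = 2*O/(1 + R) (d(R, O) = (2*O)/(1 + R) = 2*O/(1 + R))
F(s, j) = 1/(-12 + 8*j*(5 + j)) (F(s, j) = 1/(8*j*(5 + j) - 12) = 1/(-12 + 8*j*(5 + j)))
-269*(35 + F(6, d(-5, 1))) = -269*(35 + 1/(4*(-3 + 2*(2*1/(1 - 5))*(5 + 2*1/(1 - 5))))) = -269*(35 + 1/(4*(-3 + 2*(2*1/(-4))*(5 + 2*1/(-4))))) = -269*(35 + 1/(4*(-3 + 2*(2*1*(-1/4))*(5 + 2*1*(-1/4))))) = -269*(35 + 1/(4*(-3 + 2*(-1/2)*(5 - 1/2)))) = -269*(35 + 1/(4*(-3 + 2*(-1/2)*(9/2)))) = -269*(35 + 1/(4*(-3 - 9/2))) = -269*(35 + 1/(4*(-15/2))) = -269*(35 + (1/4)*(-2/15)) = -269*(35 - 1/30) = -269*1049/30 = -282181/30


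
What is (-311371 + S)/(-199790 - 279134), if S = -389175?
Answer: 350273/239462 ≈ 1.4627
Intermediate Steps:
(-311371 + S)/(-199790 - 279134) = (-311371 - 389175)/(-199790 - 279134) = -700546/(-478924) = -700546*(-1/478924) = 350273/239462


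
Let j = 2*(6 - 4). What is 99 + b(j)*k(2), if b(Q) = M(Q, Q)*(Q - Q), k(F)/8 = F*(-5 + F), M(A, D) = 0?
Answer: 99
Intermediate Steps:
k(F) = 8*F*(-5 + F) (k(F) = 8*(F*(-5 + F)) = 8*F*(-5 + F))
j = 4 (j = 2*2 = 4)
b(Q) = 0 (b(Q) = 0*(Q - Q) = 0*0 = 0)
99 + b(j)*k(2) = 99 + 0*(8*2*(-5 + 2)) = 99 + 0*(8*2*(-3)) = 99 + 0*(-48) = 99 + 0 = 99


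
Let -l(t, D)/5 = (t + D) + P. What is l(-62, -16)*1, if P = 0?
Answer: 390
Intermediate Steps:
l(t, D) = -5*D - 5*t (l(t, D) = -5*((t + D) + 0) = -5*((D + t) + 0) = -5*(D + t) = -5*D - 5*t)
l(-62, -16)*1 = (-5*(-16) - 5*(-62))*1 = (80 + 310)*1 = 390*1 = 390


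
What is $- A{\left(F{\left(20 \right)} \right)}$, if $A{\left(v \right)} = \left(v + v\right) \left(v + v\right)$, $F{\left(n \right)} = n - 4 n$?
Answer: $-14400$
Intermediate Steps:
$F{\left(n \right)} = - 3 n$
$A{\left(v \right)} = 4 v^{2}$ ($A{\left(v \right)} = 2 v 2 v = 4 v^{2}$)
$- A{\left(F{\left(20 \right)} \right)} = - 4 \left(\left(-3\right) 20\right)^{2} = - 4 \left(-60\right)^{2} = - 4 \cdot 3600 = \left(-1\right) 14400 = -14400$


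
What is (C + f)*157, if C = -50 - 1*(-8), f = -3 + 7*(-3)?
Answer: -10362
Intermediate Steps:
f = -24 (f = -3 - 21 = -24)
C = -42 (C = -50 + 8 = -42)
(C + f)*157 = (-42 - 24)*157 = -66*157 = -10362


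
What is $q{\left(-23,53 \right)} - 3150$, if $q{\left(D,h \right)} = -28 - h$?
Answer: $-3231$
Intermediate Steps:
$q{\left(-23,53 \right)} - 3150 = \left(-28 - 53\right) - 3150 = -81 - 3150 = -3231$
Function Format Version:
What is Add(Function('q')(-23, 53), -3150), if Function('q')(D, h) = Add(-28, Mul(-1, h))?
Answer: -3231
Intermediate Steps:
Add(Function('q')(-23, 53), -3150) = Add(Add(-28, Mul(-1, 53)), -3150) = Add(Add(-28, -53), -3150) = Add(-81, -3150) = -3231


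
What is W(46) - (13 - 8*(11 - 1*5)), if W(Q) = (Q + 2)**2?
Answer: 2339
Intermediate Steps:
W(Q) = (2 + Q)**2
W(46) - (13 - 8*(11 - 1*5)) = (2 + 46)**2 - (13 - 8*(11 - 1*5)) = 48**2 - (13 - 8*(11 - 5)) = 2304 - (13 - 8*6) = 2304 - (13 - 48) = 2304 - 1*(-35) = 2304 + 35 = 2339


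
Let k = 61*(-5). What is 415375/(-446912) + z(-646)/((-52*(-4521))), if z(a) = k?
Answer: -24446911915/26266358976 ≈ -0.93073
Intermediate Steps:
k = -305
z(a) = -305
415375/(-446912) + z(-646)/((-52*(-4521))) = 415375/(-446912) - 305/((-52*(-4521))) = 415375*(-1/446912) - 305/235092 = -415375/446912 - 305*1/235092 = -415375/446912 - 305/235092 = -24446911915/26266358976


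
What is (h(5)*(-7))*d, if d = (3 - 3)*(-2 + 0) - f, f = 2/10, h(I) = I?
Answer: 7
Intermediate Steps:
f = ⅕ (f = 2*(⅒) = ⅕ ≈ 0.20000)
d = -⅕ (d = (3 - 3)*(-2 + 0) - 1*⅕ = 0*(-2) - ⅕ = 0 - ⅕ = -⅕ ≈ -0.20000)
(h(5)*(-7))*d = (5*(-7))*(-⅕) = -35*(-⅕) = 7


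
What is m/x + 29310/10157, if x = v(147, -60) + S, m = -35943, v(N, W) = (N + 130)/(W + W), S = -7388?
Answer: 9971708370/1286800487 ≈ 7.7492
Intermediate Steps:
v(N, W) = (130 + N)/(2*W) (v(N, W) = (130 + N)/((2*W)) = (130 + N)*(1/(2*W)) = (130 + N)/(2*W))
x = -886837/120 (x = (1/2)*(130 + 147)/(-60) - 7388 = (1/2)*(-1/60)*277 - 7388 = -277/120 - 7388 = -886837/120 ≈ -7390.3)
m/x + 29310/10157 = -35943/(-886837/120) + 29310/10157 = -35943*(-120/886837) + 29310*(1/10157) = 4313160/886837 + 29310/10157 = 9971708370/1286800487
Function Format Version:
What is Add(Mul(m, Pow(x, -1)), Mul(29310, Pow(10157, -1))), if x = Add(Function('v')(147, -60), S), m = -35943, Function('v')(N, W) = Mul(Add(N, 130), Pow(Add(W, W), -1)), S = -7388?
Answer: Rational(9971708370, 1286800487) ≈ 7.7492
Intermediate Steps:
Function('v')(N, W) = Mul(Rational(1, 2), Pow(W, -1), Add(130, N)) (Function('v')(N, W) = Mul(Add(130, N), Pow(Mul(2, W), -1)) = Mul(Add(130, N), Mul(Rational(1, 2), Pow(W, -1))) = Mul(Rational(1, 2), Pow(W, -1), Add(130, N)))
x = Rational(-886837, 120) (x = Add(Mul(Rational(1, 2), Pow(-60, -1), Add(130, 147)), -7388) = Add(Mul(Rational(1, 2), Rational(-1, 60), 277), -7388) = Add(Rational(-277, 120), -7388) = Rational(-886837, 120) ≈ -7390.3)
Add(Mul(m, Pow(x, -1)), Mul(29310, Pow(10157, -1))) = Add(Mul(-35943, Pow(Rational(-886837, 120), -1)), Mul(29310, Pow(10157, -1))) = Add(Mul(-35943, Rational(-120, 886837)), Mul(29310, Rational(1, 10157))) = Add(Rational(4313160, 886837), Rational(29310, 10157)) = Rational(9971708370, 1286800487)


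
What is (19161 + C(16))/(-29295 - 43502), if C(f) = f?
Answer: -19177/72797 ≈ -0.26343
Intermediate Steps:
(19161 + C(16))/(-29295 - 43502) = (19161 + 16)/(-29295 - 43502) = 19177/(-72797) = 19177*(-1/72797) = -19177/72797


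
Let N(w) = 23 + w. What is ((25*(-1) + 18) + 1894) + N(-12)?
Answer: 1898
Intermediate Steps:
((25*(-1) + 18) + 1894) + N(-12) = ((25*(-1) + 18) + 1894) + (23 - 12) = ((-25 + 18) + 1894) + 11 = (-7 + 1894) + 11 = 1887 + 11 = 1898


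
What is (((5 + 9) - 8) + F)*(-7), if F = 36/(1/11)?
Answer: -2814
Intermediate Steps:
F = 396 (F = 36/(1/11) = 36*11 = 396)
(((5 + 9) - 8) + F)*(-7) = (((5 + 9) - 8) + 396)*(-7) = ((14 - 8) + 396)*(-7) = (6 + 396)*(-7) = 402*(-7) = -2814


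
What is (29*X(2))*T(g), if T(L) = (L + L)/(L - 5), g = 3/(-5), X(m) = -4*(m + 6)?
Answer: -1392/7 ≈ -198.86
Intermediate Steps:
X(m) = -24 - 4*m (X(m) = -4*(6 + m) = -24 - 4*m)
g = -⅗ (g = 3*(-⅕) = -⅗ ≈ -0.60000)
T(L) = 2*L/(-5 + L) (T(L) = (2*L)/(-5 + L) = 2*L/(-5 + L))
(29*X(2))*T(g) = (29*(-24 - 4*2))*(2*(-⅗)/(-5 - ⅗)) = (29*(-24 - 8))*(2*(-⅗)/(-28/5)) = (29*(-32))*(2*(-⅗)*(-5/28)) = -928*3/14 = -1392/7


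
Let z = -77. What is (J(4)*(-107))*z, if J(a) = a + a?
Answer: 65912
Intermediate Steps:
J(a) = 2*a
(J(4)*(-107))*z = ((2*4)*(-107))*(-77) = (8*(-107))*(-77) = -856*(-77) = 65912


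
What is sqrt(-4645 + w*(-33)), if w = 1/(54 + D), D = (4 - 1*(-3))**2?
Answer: 2*I*sqrt(12320551)/103 ≈ 68.157*I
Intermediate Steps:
D = 49 (D = (4 + 3)**2 = 7**2 = 49)
w = 1/103 (w = 1/(54 + 49) = 1/103 ≈ 0.0097087)
sqrt(-4645 + w*(-33)) = sqrt(-4645 + (1/103)*(-33)) = sqrt(-4645 - 33/103) = sqrt(-478468/103) = 2*I*sqrt(12320551)/103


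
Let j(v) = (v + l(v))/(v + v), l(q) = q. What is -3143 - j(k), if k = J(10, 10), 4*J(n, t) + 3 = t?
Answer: -3144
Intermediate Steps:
J(n, t) = -3/4 + t/4
k = 7/4 (k = -3/4 + (1/4)*10 = -3/4 + 5/2 = 7/4 ≈ 1.7500)
j(v) = 1 (j(v) = (v + v)/(v + v) = (2*v)/((2*v)) = (2*v)*(1/(2*v)) = 1)
-3143 - j(k) = -3143 - 1*1 = -3143 - 1 = -3144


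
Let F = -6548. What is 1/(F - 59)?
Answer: -1/6607 ≈ -0.00015135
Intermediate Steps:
1/(F - 59) = 1/(-6548 - 59) = 1/(-6607) = -1/6607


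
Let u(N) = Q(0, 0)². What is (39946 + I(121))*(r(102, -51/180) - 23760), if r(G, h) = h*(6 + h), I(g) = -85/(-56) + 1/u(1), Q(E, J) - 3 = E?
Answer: -344453087266151/362880 ≈ -9.4922e+8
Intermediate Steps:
Q(E, J) = 3 + E
u(N) = 9 (u(N) = (3 + 0)² = 3² = 9)
I(g) = 821/504 (I(g) = -85/(-56) + 1/9 = -85*(-1/56) + 1*(⅑) = 85/56 + ⅑ = 821/504)
(39946 + I(121))*(r(102, -51/180) - 23760) = (39946 + 821/504)*((-51/180)*(6 - 51/180) - 23760) = 20133605*((-51*1/180)*(6 - 51*1/180) - 23760)/504 = 20133605*(-17*(6 - 17/60)/60 - 23760)/504 = 20133605*(-17/60*343/60 - 23760)/504 = 20133605*(-5831/3600 - 23760)/504 = (20133605/504)*(-85541831/3600) = -344453087266151/362880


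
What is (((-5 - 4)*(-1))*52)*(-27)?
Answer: -12636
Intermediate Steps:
(((-5 - 4)*(-1))*52)*(-27) = (-9*(-1)*52)*(-27) = (9*52)*(-27) = 468*(-27) = -12636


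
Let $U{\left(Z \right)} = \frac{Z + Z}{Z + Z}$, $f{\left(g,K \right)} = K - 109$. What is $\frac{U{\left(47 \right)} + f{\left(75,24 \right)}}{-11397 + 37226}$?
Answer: $- \frac{84}{25829} \approx -0.0032522$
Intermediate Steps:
$f{\left(g,K \right)} = -109 + K$
$U{\left(Z \right)} = 1$ ($U{\left(Z \right)} = \frac{2 Z}{2 Z} = 2 Z \frac{1}{2 Z} = 1$)
$\frac{U{\left(47 \right)} + f{\left(75,24 \right)}}{-11397 + 37226} = \frac{1 + \left(-109 + 24\right)}{-11397 + 37226} = \frac{1 - 85}{25829} = \left(-84\right) \frac{1}{25829} = - \frac{84}{25829}$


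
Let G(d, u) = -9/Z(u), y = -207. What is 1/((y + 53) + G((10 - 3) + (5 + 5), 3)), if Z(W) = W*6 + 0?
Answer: -2/309 ≈ -0.0064725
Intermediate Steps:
Z(W) = 6*W (Z(W) = 6*W + 0 = 6*W)
G(d, u) = -3/(2*u) (G(d, u) = -9*1/(6*u) = -3/(2*u))
1/((y + 53) + G((10 - 3) + (5 + 5), 3)) = 1/((-207 + 53) - 3/2/3) = 1/(-154 - 3/2*1/3) = 1/(-154 - 1/2) = 1/(-309/2) = -2/309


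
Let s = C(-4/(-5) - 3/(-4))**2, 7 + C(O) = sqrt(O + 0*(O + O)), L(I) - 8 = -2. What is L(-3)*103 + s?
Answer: 13371/20 - 7*sqrt(155)/5 ≈ 651.12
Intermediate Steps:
L(I) = 6 (L(I) = 8 - 2 = 6)
C(O) = -7 + sqrt(O) (C(O) = -7 + sqrt(O + 0*(O + O)) = -7 + sqrt(O + 0*(2*O)) = -7 + sqrt(O + 0) = -7 + sqrt(O))
s = (-7 + sqrt(155)/10)**2 (s = (-7 + sqrt(-4/(-5) - 3/(-4)))**2 = (-7 + sqrt(-4*(-1/5) - 3*(-1/4)))**2 = (-7 + sqrt(4/5 + 3/4))**2 = (-7 + sqrt(31/20))**2 = (-7 + sqrt(155)/10)**2 ≈ 33.120)
L(-3)*103 + s = 6*103 + (70 - sqrt(155))**2/100 = 618 + (70 - sqrt(155))**2/100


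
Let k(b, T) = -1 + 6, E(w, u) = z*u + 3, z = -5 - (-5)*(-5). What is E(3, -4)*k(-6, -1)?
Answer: 615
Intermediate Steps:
z = -30 (z = -5 - 1*25 = -5 - 25 = -30)
E(w, u) = 3 - 30*u (E(w, u) = -30*u + 3 = 3 - 30*u)
k(b, T) = 5
E(3, -4)*k(-6, -1) = (3 - 30*(-4))*5 = (3 + 120)*5 = 123*5 = 615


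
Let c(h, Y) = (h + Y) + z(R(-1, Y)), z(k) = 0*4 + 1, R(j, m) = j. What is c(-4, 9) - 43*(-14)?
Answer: 608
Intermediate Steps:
z(k) = 1 (z(k) = 0 + 1 = 1)
c(h, Y) = 1 + Y + h (c(h, Y) = (h + Y) + 1 = (Y + h) + 1 = 1 + Y + h)
c(-4, 9) - 43*(-14) = (1 + 9 - 4) - 43*(-14) = 6 + 602 = 608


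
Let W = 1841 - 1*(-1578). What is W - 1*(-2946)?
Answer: 6365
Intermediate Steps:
W = 3419 (W = 1841 + 1578 = 3419)
W - 1*(-2946) = 3419 - 1*(-2946) = 3419 + 2946 = 6365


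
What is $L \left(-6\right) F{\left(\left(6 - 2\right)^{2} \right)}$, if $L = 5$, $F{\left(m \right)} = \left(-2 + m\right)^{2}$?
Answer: $-5880$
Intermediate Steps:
$L \left(-6\right) F{\left(\left(6 - 2\right)^{2} \right)} = 5 \left(-6\right) \left(-2 + \left(6 - 2\right)^{2}\right)^{2} = - 30 \left(-2 + 4^{2}\right)^{2} = - 30 \left(-2 + 16\right)^{2} = - 30 \cdot 14^{2} = \left(-30\right) 196 = -5880$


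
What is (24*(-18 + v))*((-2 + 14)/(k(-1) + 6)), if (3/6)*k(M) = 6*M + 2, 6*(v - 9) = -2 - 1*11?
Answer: 1608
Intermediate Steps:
v = 41/6 (v = 9 + (-2 - 1*11)/6 = 9 + (-2 - 11)/6 = 9 + (1/6)*(-13) = 9 - 13/6 = 41/6 ≈ 6.8333)
k(M) = 4 + 12*M (k(M) = 2*(6*M + 2) = 2*(2 + 6*M) = 4 + 12*M)
(24*(-18 + v))*((-2 + 14)/(k(-1) + 6)) = (24*(-18 + 41/6))*((-2 + 14)/((4 + 12*(-1)) + 6)) = (24*(-67/6))*(12/((4 - 12) + 6)) = -3216/(-8 + 6) = -3216/(-2) = -3216*(-1)/2 = -268*(-6) = 1608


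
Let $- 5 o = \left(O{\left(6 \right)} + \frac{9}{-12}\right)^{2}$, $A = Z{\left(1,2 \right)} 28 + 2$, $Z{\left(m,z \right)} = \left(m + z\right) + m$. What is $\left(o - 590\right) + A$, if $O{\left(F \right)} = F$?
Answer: $- \frac{38521}{80} \approx -481.51$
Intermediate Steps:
$Z{\left(m,z \right)} = z + 2 m$
$A = 114$ ($A = \left(2 + 2 \cdot 1\right) 28 + 2 = \left(2 + 2\right) 28 + 2 = 4 \cdot 28 + 2 = 112 + 2 = 114$)
$o = - \frac{441}{80}$ ($o = - \frac{\left(6 + \frac{9}{-12}\right)^{2}}{5} = - \frac{\left(6 + 9 \left(- \frac{1}{12}\right)\right)^{2}}{5} = - \frac{\left(6 - \frac{3}{4}\right)^{2}}{5} = - \frac{\left(\frac{21}{4}\right)^{2}}{5} = \left(- \frac{1}{5}\right) \frac{441}{16} = - \frac{441}{80} \approx -5.5125$)
$\left(o - 590\right) + A = \left(- \frac{441}{80} - 590\right) + 114 = - \frac{47641}{80} + 114 = - \frac{38521}{80}$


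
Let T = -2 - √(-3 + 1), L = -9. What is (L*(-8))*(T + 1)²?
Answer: -72 + 144*I*√2 ≈ -72.0 + 203.65*I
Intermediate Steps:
T = -2 - I*√2 (T = -2 - √(-2) = -2 - I*√2 ≈ -2.0 - 1.4142*I)
(L*(-8))*(T + 1)² = (-9*(-8))*((-2 - I*√2) + 1)² = 72*(-1 - I*√2)²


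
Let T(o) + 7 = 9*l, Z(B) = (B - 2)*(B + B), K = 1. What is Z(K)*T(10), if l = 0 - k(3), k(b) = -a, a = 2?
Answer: -22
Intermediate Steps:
k(b) = -2 (k(b) = -1*2 = -2)
Z(B) = 2*B*(-2 + B) (Z(B) = (-2 + B)*(2*B) = 2*B*(-2 + B))
l = 2 (l = 0 - 1*(-2) = 0 + 2 = 2)
T(o) = 11 (T(o) = -7 + 9*2 = -7 + 18 = 11)
Z(K)*T(10) = (2*1*(-2 + 1))*11 = (2*1*(-1))*11 = -2*11 = -22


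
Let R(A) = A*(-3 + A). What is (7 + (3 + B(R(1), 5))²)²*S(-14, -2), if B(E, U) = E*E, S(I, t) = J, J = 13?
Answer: 40768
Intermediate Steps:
S(I, t) = 13
B(E, U) = E²
(7 + (3 + B(R(1), 5))²)²*S(-14, -2) = (7 + (3 + (1*(-3 + 1))²)²)²*13 = (7 + (3 + (1*(-2))²)²)²*13 = (7 + (3 + (-2)²)²)²*13 = (7 + (3 + 4)²)²*13 = (7 + 7²)²*13 = (7 + 49)²*13 = 56²*13 = 3136*13 = 40768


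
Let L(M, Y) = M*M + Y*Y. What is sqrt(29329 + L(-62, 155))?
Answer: sqrt(57198) ≈ 239.16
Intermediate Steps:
L(M, Y) = M**2 + Y**2
sqrt(29329 + L(-62, 155)) = sqrt(29329 + ((-62)**2 + 155**2)) = sqrt(29329 + (3844 + 24025)) = sqrt(29329 + 27869) = sqrt(57198)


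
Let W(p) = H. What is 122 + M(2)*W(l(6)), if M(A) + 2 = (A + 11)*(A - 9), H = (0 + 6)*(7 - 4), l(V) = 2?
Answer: -1552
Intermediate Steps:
H = 18 (H = 6*3 = 18)
W(p) = 18
M(A) = -2 + (-9 + A)*(11 + A) (M(A) = -2 + (A + 11)*(A - 9) = -2 + (11 + A)*(-9 + A) = -2 + (-9 + A)*(11 + A))
122 + M(2)*W(l(6)) = 122 + (-101 + 2² + 2*2)*18 = 122 + (-101 + 4 + 4)*18 = 122 - 93*18 = 122 - 1674 = -1552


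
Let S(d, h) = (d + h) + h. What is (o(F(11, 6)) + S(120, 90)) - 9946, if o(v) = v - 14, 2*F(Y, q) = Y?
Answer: -19309/2 ≈ -9654.5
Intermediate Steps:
S(d, h) = d + 2*h
F(Y, q) = Y/2
o(v) = -14 + v
(o(F(11, 6)) + S(120, 90)) - 9946 = ((-14 + (½)*11) + (120 + 2*90)) - 9946 = ((-14 + 11/2) + (120 + 180)) - 9946 = (-17/2 + 300) - 9946 = 583/2 - 9946 = -19309/2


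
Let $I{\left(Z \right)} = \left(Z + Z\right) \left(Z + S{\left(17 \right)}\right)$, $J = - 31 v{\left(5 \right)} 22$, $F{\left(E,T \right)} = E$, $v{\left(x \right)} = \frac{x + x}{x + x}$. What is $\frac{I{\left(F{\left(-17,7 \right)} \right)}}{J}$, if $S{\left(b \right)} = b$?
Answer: $0$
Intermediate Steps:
$v{\left(x \right)} = 1$ ($v{\left(x \right)} = \frac{2 x}{2 x} = 2 x \frac{1}{2 x} = 1$)
$J = -682$ ($J = \left(-31\right) 1 \cdot 22 = \left(-31\right) 22 = -682$)
$I{\left(Z \right)} = 2 Z \left(17 + Z\right)$ ($I{\left(Z \right)} = \left(Z + Z\right) \left(Z + 17\right) = 2 Z \left(17 + Z\right)$)
$\frac{I{\left(F{\left(-17,7 \right)} \right)}}{J} = \frac{2 \left(-17\right) \left(17 - 17\right)}{-682} = 2 \left(-17\right) 0 \left(- \frac{1}{682}\right) = 0 \left(- \frac{1}{682}\right) = 0$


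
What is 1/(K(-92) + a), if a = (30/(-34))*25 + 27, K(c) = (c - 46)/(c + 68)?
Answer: 68/727 ≈ 0.093535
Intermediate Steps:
K(c) = (-46 + c)/(68 + c)
a = 84/17 (a = (30*(-1/34))*25 + 27 = -15/17*25 + 27 = -375/17 + 27 = 84/17 ≈ 4.9412)
1/(K(-92) + a) = 1/((-46 - 92)/(68 - 92) + 84/17) = 1/(-138/(-24) + 84/17) = 1/(-1/24*(-138) + 84/17) = 1/(23/4 + 84/17) = 1/(727/68) = 68/727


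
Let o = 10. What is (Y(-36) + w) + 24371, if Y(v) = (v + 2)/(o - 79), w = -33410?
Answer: -623657/69 ≈ -9038.5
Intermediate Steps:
Y(v) = -2/69 - v/69 (Y(v) = (v + 2)/(10 - 79) = (2 + v)/(-69) = (2 + v)*(-1/69) = -2/69 - v/69)
(Y(-36) + w) + 24371 = ((-2/69 - 1/69*(-36)) - 33410) + 24371 = ((-2/69 + 12/23) - 33410) + 24371 = (34/69 - 33410) + 24371 = -2305256/69 + 24371 = -623657/69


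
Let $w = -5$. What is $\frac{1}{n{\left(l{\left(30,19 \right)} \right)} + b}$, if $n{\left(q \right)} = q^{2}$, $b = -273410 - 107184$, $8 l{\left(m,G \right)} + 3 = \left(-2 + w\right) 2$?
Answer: $- \frac{64}{24357727} \approx -2.6275 \cdot 10^{-6}$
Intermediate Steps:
$l{\left(m,G \right)} = - \frac{17}{8}$ ($l{\left(m,G \right)} = - \frac{3}{8} + \frac{\left(-2 - 5\right) 2}{8} = - \frac{3}{8} + \frac{\left(-7\right) 2}{8} = - \frac{3}{8} + \frac{1}{8} \left(-14\right) = - \frac{3}{8} - \frac{7}{4} = - \frac{17}{8}$)
$b = -380594$ ($b = -273410 - 107184 = -380594$)
$\frac{1}{n{\left(l{\left(30,19 \right)} \right)} + b} = \frac{1}{\left(- \frac{17}{8}\right)^{2} - 380594} = \frac{1}{\frac{289}{64} - 380594} = \frac{1}{- \frac{24357727}{64}} = - \frac{64}{24357727}$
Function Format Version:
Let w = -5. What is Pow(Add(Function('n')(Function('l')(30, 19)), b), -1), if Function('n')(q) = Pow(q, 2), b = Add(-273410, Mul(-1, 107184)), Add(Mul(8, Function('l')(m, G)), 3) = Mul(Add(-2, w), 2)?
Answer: Rational(-64, 24357727) ≈ -2.6275e-6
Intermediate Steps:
Function('l')(m, G) = Rational(-17, 8) (Function('l')(m, G) = Add(Rational(-3, 8), Mul(Rational(1, 8), Mul(Add(-2, -5), 2))) = Add(Rational(-3, 8), Mul(Rational(1, 8), Mul(-7, 2))) = Add(Rational(-3, 8), Mul(Rational(1, 8), -14)) = Add(Rational(-3, 8), Rational(-7, 4)) = Rational(-17, 8))
b = -380594 (b = Add(-273410, -107184) = -380594)
Pow(Add(Function('n')(Function('l')(30, 19)), b), -1) = Pow(Add(Pow(Rational(-17, 8), 2), -380594), -1) = Pow(Add(Rational(289, 64), -380594), -1) = Pow(Rational(-24357727, 64), -1) = Rational(-64, 24357727)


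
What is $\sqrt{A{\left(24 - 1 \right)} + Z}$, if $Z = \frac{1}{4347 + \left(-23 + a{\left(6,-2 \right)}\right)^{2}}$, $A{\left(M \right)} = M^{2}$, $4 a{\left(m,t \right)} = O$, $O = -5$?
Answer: $\frac{\sqrt{41770385}}{281} \approx 23.0$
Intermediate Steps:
$a{\left(m,t \right)} = - \frac{5}{4}$ ($a{\left(m,t \right)} = \frac{1}{4} \left(-5\right) = - \frac{5}{4}$)
$Z = \frac{16}{78961}$ ($Z = \frac{1}{4347 + \left(-23 - \frac{5}{4}\right)^{2}} = \frac{1}{4347 + \left(- \frac{97}{4}\right)^{2}} = \frac{1}{4347 + \frac{9409}{16}} = \frac{1}{\frac{78961}{16}} = \frac{16}{78961} \approx 0.00020263$)
$\sqrt{A{\left(24 - 1 \right)} + Z} = \sqrt{\left(24 - 1\right)^{2} + \frac{16}{78961}} = \sqrt{23^{2} + \frac{16}{78961}} = \sqrt{529 + \frac{16}{78961}} = \sqrt{\frac{41770385}{78961}} = \frac{\sqrt{41770385}}{281}$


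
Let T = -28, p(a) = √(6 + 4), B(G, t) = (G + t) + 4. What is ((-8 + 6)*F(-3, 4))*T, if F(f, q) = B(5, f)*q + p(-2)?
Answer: 1344 + 56*√10 ≈ 1521.1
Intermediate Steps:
B(G, t) = 4 + G + t
p(a) = √10
F(f, q) = √10 + q*(9 + f) (F(f, q) = (4 + 5 + f)*q + √10 = (9 + f)*q + √10 = q*(9 + f) + √10 = √10 + q*(9 + f))
((-8 + 6)*F(-3, 4))*T = ((-8 + 6)*(√10 + 4*(9 - 3)))*(-28) = -2*(√10 + 4*6)*(-28) = -2*(√10 + 24)*(-28) = -2*(24 + √10)*(-28) = (-48 - 2*√10)*(-28) = 1344 + 56*√10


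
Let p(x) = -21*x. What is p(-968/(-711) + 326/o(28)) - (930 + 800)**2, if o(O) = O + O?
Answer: -2837412197/948 ≈ -2.9931e+6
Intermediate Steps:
o(O) = 2*O
p(-968/(-711) + 326/o(28)) - (930 + 800)**2 = -21*(-968/(-711) + 326/((2*28))) - (930 + 800)**2 = -21*(-968*(-1/711) + 326/56) - 1*1730**2 = -21*(968/711 + 326*(1/56)) - 1*2992900 = -21*(968/711 + 163/28) - 2992900 = -21*142997/19908 - 2992900 = -142997/948 - 2992900 = -2837412197/948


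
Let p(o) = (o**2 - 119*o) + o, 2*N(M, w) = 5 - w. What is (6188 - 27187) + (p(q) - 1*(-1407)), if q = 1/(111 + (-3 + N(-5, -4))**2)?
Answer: -4020668528/205209 ≈ -19593.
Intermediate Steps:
N(M, w) = 5/2 - w/2 (N(M, w) = (5 - w)/2 = 5/2 - w/2)
q = 4/453 (q = 1/(111 + (-3 + (5/2 - 1/2*(-4)))**2) = 1/(111 + (-3 + (5/2 + 2))**2) = 1/(111 + (-3 + 9/2)**2) = 1/(111 + (3/2)**2) = 1/(111 + 9/4) = 1/(453/4) = 4/453 ≈ 0.0088300)
p(o) = o**2 - 118*o
(6188 - 27187) + (p(q) - 1*(-1407)) = (6188 - 27187) + (4*(-118 + 4/453)/453 - 1*(-1407)) = -20999 + ((4/453)*(-53450/453) + 1407) = -20999 + (-213800/205209 + 1407) = -20999 + 288515263/205209 = -4020668528/205209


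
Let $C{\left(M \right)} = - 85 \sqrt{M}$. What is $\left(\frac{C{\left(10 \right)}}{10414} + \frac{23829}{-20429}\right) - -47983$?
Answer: $\frac{980220878}{20429} - \frac{85 \sqrt{10}}{10414} \approx 47982.0$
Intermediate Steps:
$\left(\frac{C{\left(10 \right)}}{10414} + \frac{23829}{-20429}\right) - -47983 = \left(\frac{\left(-85\right) \sqrt{10}}{10414} + \frac{23829}{-20429}\right) - -47983 = \left(- 85 \sqrt{10} \cdot \frac{1}{10414} + 23829 \left(- \frac{1}{20429}\right)\right) + 47983 = \left(- \frac{85 \sqrt{10}}{10414} - \frac{23829}{20429}\right) + 47983 = \left(- \frac{23829}{20429} - \frac{85 \sqrt{10}}{10414}\right) + 47983 = \frac{980220878}{20429} - \frac{85 \sqrt{10}}{10414}$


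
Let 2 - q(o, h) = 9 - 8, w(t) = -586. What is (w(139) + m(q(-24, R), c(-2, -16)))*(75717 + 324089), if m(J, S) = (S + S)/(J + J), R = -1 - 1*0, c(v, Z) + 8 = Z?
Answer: -243881660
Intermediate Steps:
c(v, Z) = -8 + Z
R = -1 (R = -1 + 0 = -1)
q(o, h) = 1 (q(o, h) = 2 - (9 - 8) = 2 - 1*1 = 2 - 1 = 1)
m(J, S) = S/J (m(J, S) = (2*S)/((2*J)) = (2*S)*(1/(2*J)) = S/J)
(w(139) + m(q(-24, R), c(-2, -16)))*(75717 + 324089) = (-586 + (-8 - 16)/1)*(75717 + 324089) = (-586 - 24*1)*399806 = (-586 - 24)*399806 = -610*399806 = -243881660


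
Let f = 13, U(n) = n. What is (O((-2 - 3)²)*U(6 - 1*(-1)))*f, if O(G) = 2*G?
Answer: 4550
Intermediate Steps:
(O((-2 - 3)²)*U(6 - 1*(-1)))*f = ((2*(-2 - 3)²)*(6 - 1*(-1)))*13 = ((2*(-5)²)*(6 + 1))*13 = ((2*25)*7)*13 = (50*7)*13 = 350*13 = 4550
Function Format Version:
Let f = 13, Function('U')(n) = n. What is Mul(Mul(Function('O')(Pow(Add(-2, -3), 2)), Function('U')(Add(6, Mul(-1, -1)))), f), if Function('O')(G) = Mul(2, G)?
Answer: 4550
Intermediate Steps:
Mul(Mul(Function('O')(Pow(Add(-2, -3), 2)), Function('U')(Add(6, Mul(-1, -1)))), f) = Mul(Mul(Mul(2, Pow(Add(-2, -3), 2)), Add(6, Mul(-1, -1))), 13) = Mul(Mul(Mul(2, Pow(-5, 2)), Add(6, 1)), 13) = Mul(Mul(Mul(2, 25), 7), 13) = Mul(Mul(50, 7), 13) = Mul(350, 13) = 4550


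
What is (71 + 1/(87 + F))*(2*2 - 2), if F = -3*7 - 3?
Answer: 8948/63 ≈ 142.03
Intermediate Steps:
F = -24 (F = -21 - 3 = -24)
(71 + 1/(87 + F))*(2*2 - 2) = (71 + 1/(87 - 24))*(2*2 - 2) = (71 + 1/63)*(4 - 2) = (71 + 1/63)*2 = (4474/63)*2 = 8948/63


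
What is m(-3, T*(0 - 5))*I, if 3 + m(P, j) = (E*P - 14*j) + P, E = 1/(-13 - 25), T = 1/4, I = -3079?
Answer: -677380/19 ≈ -35652.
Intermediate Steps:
T = ¼ ≈ 0.25000
E = -1/38 (E = 1/(-38) = -1/38 ≈ -0.026316)
m(P, j) = -3 - 14*j + 37*P/38 (m(P, j) = -3 + ((-P/38 - 14*j) + P) = -3 + ((-14*j - P/38) + P) = -3 + (-14*j + 37*P/38) = -3 - 14*j + 37*P/38)
m(-3, T*(0 - 5))*I = (-3 - 7*(0 - 5)/2 + (37/38)*(-3))*(-3079) = (-3 - 7*(-5)/2 - 111/38)*(-3079) = (-3 - 14*(-5/4) - 111/38)*(-3079) = (-3 + 35/2 - 111/38)*(-3079) = (220/19)*(-3079) = -677380/19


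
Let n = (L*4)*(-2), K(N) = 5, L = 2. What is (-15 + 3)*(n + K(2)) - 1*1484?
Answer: -1352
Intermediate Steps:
n = -16 (n = (2*4)*(-2) = 8*(-2) = -16)
(-15 + 3)*(n + K(2)) - 1*1484 = (-15 + 3)*(-16 + 5) - 1*1484 = -12*(-11) - 1484 = 132 - 1484 = -1352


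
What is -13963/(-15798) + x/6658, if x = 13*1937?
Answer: 122693773/26295771 ≈ 4.6659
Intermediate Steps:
x = 25181
-13963/(-15798) + x/6658 = -13963/(-15798) + 25181/6658 = -13963*(-1/15798) + 25181*(1/6658) = 13963/15798 + 25181/6658 = 122693773/26295771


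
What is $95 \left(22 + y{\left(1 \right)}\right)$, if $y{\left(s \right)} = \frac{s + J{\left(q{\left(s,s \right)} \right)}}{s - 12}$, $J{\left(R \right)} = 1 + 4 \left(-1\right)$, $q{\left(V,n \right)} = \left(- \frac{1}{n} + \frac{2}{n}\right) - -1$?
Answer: $\frac{23180}{11} \approx 2107.3$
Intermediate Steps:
$q{\left(V,n \right)} = 1 + \frac{1}{n}$ ($q{\left(V,n \right)} = \frac{1}{n} + 1 = 1 + \frac{1}{n}$)
$J{\left(R \right)} = -3$ ($J{\left(R \right)} = 1 - 4 = -3$)
$y{\left(s \right)} = \frac{-3 + s}{-12 + s}$ ($y{\left(s \right)} = \frac{s - 3}{s - 12} = \frac{-3 + s}{-12 + s}$)
$95 \left(22 + y{\left(1 \right)}\right) = 95 \left(22 + \frac{-3 + 1}{-12 + 1}\right) = 95 \left(22 + \frac{1}{-11} \left(-2\right)\right) = 95 \left(22 - - \frac{2}{11}\right) = 95 \left(22 + \frac{2}{11}\right) = 95 \cdot \frac{244}{11} = \frac{23180}{11}$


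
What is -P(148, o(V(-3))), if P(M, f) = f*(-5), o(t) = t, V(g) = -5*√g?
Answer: -25*I*√3 ≈ -43.301*I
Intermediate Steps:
P(M, f) = -5*f
-P(148, o(V(-3))) = -(-5)*(-5*I*√3) = -25*I*√3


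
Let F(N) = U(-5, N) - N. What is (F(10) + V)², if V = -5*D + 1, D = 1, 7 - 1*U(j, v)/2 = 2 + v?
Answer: 576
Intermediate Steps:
U(j, v) = 10 - 2*v (U(j, v) = 14 - 2*(2 + v) = 14 + (-4 - 2*v) = 10 - 2*v)
F(N) = 10 - 3*N (F(N) = (10 - 2*N) - N = 10 - 3*N)
V = -4 (V = -5*1 + 1 = -5 + 1 = -4)
(F(10) + V)² = ((10 - 3*10) - 4)² = ((10 - 30) - 4)² = (-20 - 4)² = (-24)² = 576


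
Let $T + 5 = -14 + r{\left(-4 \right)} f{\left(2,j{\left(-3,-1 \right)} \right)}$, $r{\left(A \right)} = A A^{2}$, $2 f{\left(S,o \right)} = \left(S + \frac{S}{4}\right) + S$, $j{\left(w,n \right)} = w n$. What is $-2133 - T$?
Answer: $-1970$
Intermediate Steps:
$j{\left(w,n \right)} = n w$
$f{\left(S,o \right)} = \frac{9 S}{8}$ ($f{\left(S,o \right)} = \frac{\left(S + \frac{S}{4}\right) + S}{2} = \frac{\frac{5 S}{4} + S}{2} = \frac{\frac{9}{4} S}{2} = \frac{9 S}{8}$)
$r{\left(A \right)} = A^{3}$
$T = -163$ ($T = -5 + \left(-14 + \left(-4\right)^{3} \cdot \frac{9}{8} \cdot 2\right) = -5 - 158 = -163$)
$-2133 - T = -2133 - -163 = -2133 + 163 = -1970$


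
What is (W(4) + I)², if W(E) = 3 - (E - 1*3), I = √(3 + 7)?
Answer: (2 + √10)² ≈ 26.649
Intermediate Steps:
I = √10 ≈ 3.1623
W(E) = 6 - E (W(E) = 3 - (E - 3) = 3 - (-3 + E) = 3 + (3 - E) = 6 - E)
(W(4) + I)² = ((6 - 1*4) + √10)² = ((6 - 4) + √10)² = (2 + √10)²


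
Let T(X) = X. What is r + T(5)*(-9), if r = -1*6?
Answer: -51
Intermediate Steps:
r = -6
r + T(5)*(-9) = -6 + 5*(-9) = -6 - 45 = -51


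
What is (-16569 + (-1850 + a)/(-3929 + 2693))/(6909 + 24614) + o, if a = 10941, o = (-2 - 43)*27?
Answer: -47359838395/38962428 ≈ -1215.5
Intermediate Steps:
o = -1215 (o = -45*27 = -1215)
(-16569 + (-1850 + a)/(-3929 + 2693))/(6909 + 24614) + o = (-16569 + (-1850 + 10941)/(-3929 + 2693))/(6909 + 24614) - 1215 = (-16569 + 9091/(-1236))/31523 - 1215 = (-16569 + 9091*(-1/1236))*(1/31523) - 1215 = (-16569 - 9091/1236)*(1/31523) - 1215 = -20488375/1236*1/31523 - 1215 = -20488375/38962428 - 1215 = -47359838395/38962428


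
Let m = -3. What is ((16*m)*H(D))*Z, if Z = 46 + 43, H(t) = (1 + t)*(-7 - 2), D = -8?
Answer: -269136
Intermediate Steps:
H(t) = -9 - 9*t (H(t) = (1 + t)*(-9) = -9 - 9*t)
Z = 89
((16*m)*H(D))*Z = ((16*(-3))*(-9 - 9*(-8)))*89 = -48*(-9 + 72)*89 = -48*63*89 = -3024*89 = -269136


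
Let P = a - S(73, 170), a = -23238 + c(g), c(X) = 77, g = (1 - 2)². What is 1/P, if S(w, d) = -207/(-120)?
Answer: -40/926509 ≈ -4.3173e-5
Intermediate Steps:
g = 1 (g = (-1)² = 1)
S(w, d) = 69/40 (S(w, d) = -207*(-1/120) = 69/40)
a = -23161 (a = -23238 + 77 = -23161)
P = -926509/40 (P = -23161 - 1*69/40 = -23161 - 69/40 = -926509/40 ≈ -23163.)
1/P = 1/(-926509/40) = -40/926509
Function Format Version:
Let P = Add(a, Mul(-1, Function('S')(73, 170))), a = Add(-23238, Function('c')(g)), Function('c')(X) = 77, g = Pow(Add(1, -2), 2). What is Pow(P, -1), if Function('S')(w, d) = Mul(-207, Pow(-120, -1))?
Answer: Rational(-40, 926509) ≈ -4.3173e-5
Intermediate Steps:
g = 1 (g = Pow(-1, 2) = 1)
Function('S')(w, d) = Rational(69, 40) (Function('S')(w, d) = Mul(-207, Rational(-1, 120)) = Rational(69, 40))
a = -23161 (a = Add(-23238, 77) = -23161)
P = Rational(-926509, 40) (P = Add(-23161, Mul(-1, Rational(69, 40))) = Add(-23161, Rational(-69, 40)) = Rational(-926509, 40) ≈ -23163.)
Pow(P, -1) = Pow(Rational(-926509, 40), -1) = Rational(-40, 926509)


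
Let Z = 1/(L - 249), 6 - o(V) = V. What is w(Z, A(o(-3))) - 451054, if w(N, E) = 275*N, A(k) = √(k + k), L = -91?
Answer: -30671727/68 ≈ -4.5106e+5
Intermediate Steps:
o(V) = 6 - V
Z = -1/340 (Z = 1/(-91 - 249) = 1/(-340) = -1/340 ≈ -0.0029412)
A(k) = √2*√k (A(k) = √(2*k) = √2*√k)
w(Z, A(o(-3))) - 451054 = 275*(-1/340) - 451054 = -55/68 - 451054 = -30671727/68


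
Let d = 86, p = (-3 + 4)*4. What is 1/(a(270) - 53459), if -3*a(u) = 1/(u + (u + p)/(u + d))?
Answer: -144591/7729690447 ≈ -1.8706e-5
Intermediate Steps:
p = 4 (p = 1*4 = 4)
a(u) = -1/(3*(u + (4 + u)/(86 + u))) (a(u) = -1/(3*(u + (u + 4)/(u + 86))) = -1/(3*(u + (4 + u)/(86 + u))))
1/(a(270) - 53459) = 1/((-86 - 1*270)/(3*(4 + 270**2 + 87*270)) - 53459) = 1/((-86 - 270)/(3*(4 + 72900 + 23490)) - 53459) = 1/((1/3)*(-356)/96394 - 53459) = 1/((1/3)*(1/96394)*(-356) - 53459) = 1/(-178/144591 - 53459) = 1/(-7729690447/144591) = -144591/7729690447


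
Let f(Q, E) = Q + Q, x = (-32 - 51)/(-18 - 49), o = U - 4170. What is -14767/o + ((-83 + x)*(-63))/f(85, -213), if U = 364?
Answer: 740850007/21675170 ≈ 34.180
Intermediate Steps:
o = -3806 (o = 364 - 4170 = -3806)
x = 83/67 (x = -83/(-67) = -83*(-1/67) = 83/67 ≈ 1.2388)
f(Q, E) = 2*Q
-14767/o + ((-83 + x)*(-63))/f(85, -213) = -14767/(-3806) + ((-83 + 83/67)*(-63))/((2*85)) = -14767*(-1/3806) - 5478/67*(-63)/170 = 14767/3806 + (345114/67)*(1/170) = 14767/3806 + 172557/5695 = 740850007/21675170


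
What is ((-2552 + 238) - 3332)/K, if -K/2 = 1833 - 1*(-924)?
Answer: 941/919 ≈ 1.0239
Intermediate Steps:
K = -5514 (K = -2*(1833 - 1*(-924)) = -2*(1833 + 924) = -2*2757 = -5514)
((-2552 + 238) - 3332)/K = ((-2552 + 238) - 3332)/(-5514) = (-2314 - 3332)*(-1/5514) = -5646*(-1/5514) = 941/919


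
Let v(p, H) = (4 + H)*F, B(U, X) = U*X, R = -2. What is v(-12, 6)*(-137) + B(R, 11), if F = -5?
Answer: 6828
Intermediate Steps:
v(p, H) = -20 - 5*H (v(p, H) = (4 + H)*(-5) = -20 - 5*H)
v(-12, 6)*(-137) + B(R, 11) = (-20 - 5*6)*(-137) - 2*11 = (-20 - 30)*(-137) - 22 = -50*(-137) - 22 = 6850 - 22 = 6828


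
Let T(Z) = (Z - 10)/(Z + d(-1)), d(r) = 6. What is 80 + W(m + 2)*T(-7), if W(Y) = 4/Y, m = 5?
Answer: 628/7 ≈ 89.714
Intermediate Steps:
T(Z) = (-10 + Z)/(6 + Z) (T(Z) = (Z - 10)/(Z + 6) = (-10 + Z)/(6 + Z))
80 + W(m + 2)*T(-7) = 80 + (4/(5 + 2))*((-10 - 7)/(6 - 7)) = 80 + (4/7)*(-17/(-1)) = 80 + (4*(1/7))*(-1*(-17)) = 80 + (4/7)*17 = 80 + 68/7 = 628/7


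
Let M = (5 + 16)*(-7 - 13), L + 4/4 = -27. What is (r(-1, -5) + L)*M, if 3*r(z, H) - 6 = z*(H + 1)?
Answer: 10360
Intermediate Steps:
L = -28 (L = -1 - 27 = -28)
r(z, H) = 2 + z*(1 + H)/3 (r(z, H) = 2 + (z*(H + 1))/3 = 2 + (z*(1 + H))/3 = 2 + z*(1 + H)/3)
M = -420 (M = 21*(-20) = -420)
(r(-1, -5) + L)*M = ((2 + (⅓)*(-1) + (⅓)*(-5)*(-1)) - 28)*(-420) = ((2 - ⅓ + 5/3) - 28)*(-420) = (10/3 - 28)*(-420) = -74/3*(-420) = 10360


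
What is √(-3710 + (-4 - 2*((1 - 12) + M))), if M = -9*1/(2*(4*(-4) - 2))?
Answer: I*√14770/2 ≈ 60.766*I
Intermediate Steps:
M = ¼ (M = -9*1/(2*(-16 - 2)) = -9/(2*(-18)) = -9/(-36) = -9*(-1/36) = ¼ ≈ 0.25000)
√(-3710 + (-4 - 2*((1 - 12) + M))) = √(-3710 + (-4 - 2*((1 - 12) + ¼))) = √(-3710 + (-4 - 2*(-11 + ¼))) = √(-3710 + (-4 - 2*(-43/4))) = √(-3710 + (-4 + 43/2)) = √(-3710 + 35/2) = √(-7385/2) = I*√14770/2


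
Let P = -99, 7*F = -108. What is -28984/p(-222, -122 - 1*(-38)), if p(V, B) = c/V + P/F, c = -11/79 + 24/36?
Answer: -3049928352/674963 ≈ -4518.7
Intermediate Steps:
F = -108/7 (F = (⅐)*(-108) = -108/7 ≈ -15.429)
c = 125/237 (c = -11*1/79 + 24*(1/36) = -11/79 + ⅔ = 125/237 ≈ 0.52743)
p(V, B) = 77/12 + 125/(237*V) (p(V, B) = 125/(237*V) - 99/(-108/7) = 125/(237*V) - 99*(-7/108) = 125/(237*V) + 77/12 = 77/12 + 125/(237*V))
-28984/p(-222, -122 - 1*(-38)) = -28984*(-210456/(500 + 6083*(-222))) = -28984*(-210456/(500 - 1350426)) = -28984/((1/948)*(-1/222)*(-1349926)) = -28984/674963/105228 = -28984*105228/674963 = -3049928352/674963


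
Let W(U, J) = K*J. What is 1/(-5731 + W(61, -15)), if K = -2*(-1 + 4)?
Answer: -1/5641 ≈ -0.00017727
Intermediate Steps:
K = -6 (K = -2*3 = -6)
W(U, J) = -6*J
1/(-5731 + W(61, -15)) = 1/(-5731 - 6*(-15)) = 1/(-5731 + 90) = 1/(-5641) = -1/5641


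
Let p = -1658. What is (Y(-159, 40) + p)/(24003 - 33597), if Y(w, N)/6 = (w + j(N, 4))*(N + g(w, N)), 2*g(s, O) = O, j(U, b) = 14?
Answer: 26929/4797 ≈ 5.6137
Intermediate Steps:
g(s, O) = O/2
Y(w, N) = 9*N*(14 + w) (Y(w, N) = 6*((w + 14)*(N + N/2)) = 6*((14 + w)*(3*N/2)) = 6*(3*N*(14 + w)/2) = 9*N*(14 + w))
(Y(-159, 40) + p)/(24003 - 33597) = (9*40*(14 - 159) - 1658)/(24003 - 33597) = (9*40*(-145) - 1658)/(-9594) = (-52200 - 1658)*(-1/9594) = -53858*(-1/9594) = 26929/4797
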